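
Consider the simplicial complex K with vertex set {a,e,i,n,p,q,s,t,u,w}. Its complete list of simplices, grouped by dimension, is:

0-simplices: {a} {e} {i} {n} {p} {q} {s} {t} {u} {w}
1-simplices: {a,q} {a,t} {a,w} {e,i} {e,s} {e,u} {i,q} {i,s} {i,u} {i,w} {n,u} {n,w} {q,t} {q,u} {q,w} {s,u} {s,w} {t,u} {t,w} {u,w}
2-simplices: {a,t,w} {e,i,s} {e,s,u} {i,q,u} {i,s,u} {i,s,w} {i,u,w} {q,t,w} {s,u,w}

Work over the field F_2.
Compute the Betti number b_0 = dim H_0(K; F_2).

n_0=10 n_1=20 n_2=9  [Z2]
∂1: piv[aq,at,aw,ei,es,eu,iq,nu] rk=8  ker:is,iu,iw,nw,qt,qu,qw,su,sw,tu,tw,uw
∂2: piv[atw,eis,esu,iqu,isu,isw,iuw,qtw] rk=8  ker:suw
b_0=(10−0)−8=2

b_0=2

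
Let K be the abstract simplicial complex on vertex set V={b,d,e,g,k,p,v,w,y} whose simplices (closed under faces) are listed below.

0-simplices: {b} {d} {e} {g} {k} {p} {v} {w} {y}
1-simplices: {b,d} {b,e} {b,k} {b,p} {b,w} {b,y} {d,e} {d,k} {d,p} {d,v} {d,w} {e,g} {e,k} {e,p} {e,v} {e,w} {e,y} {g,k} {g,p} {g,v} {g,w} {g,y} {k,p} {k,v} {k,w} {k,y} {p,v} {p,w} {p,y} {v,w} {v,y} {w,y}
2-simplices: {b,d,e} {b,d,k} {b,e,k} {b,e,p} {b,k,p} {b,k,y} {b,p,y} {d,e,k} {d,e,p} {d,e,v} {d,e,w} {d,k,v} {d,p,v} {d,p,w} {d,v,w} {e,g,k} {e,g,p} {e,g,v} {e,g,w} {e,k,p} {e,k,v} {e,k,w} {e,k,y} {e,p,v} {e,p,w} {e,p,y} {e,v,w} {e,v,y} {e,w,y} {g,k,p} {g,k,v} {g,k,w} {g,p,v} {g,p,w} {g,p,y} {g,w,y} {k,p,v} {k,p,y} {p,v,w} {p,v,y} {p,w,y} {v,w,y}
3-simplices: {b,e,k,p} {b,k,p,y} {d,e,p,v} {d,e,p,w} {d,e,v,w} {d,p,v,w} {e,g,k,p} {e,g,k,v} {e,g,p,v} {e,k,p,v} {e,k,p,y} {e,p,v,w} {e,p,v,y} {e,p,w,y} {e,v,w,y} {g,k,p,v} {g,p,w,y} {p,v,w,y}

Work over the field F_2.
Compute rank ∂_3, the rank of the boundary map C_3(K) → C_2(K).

n_0=9 n_1=32 n_2=42 n_3=18  [Z2]
∂1: piv[bd,be,bk,bp,bw,by,dv,eg] rk=8  ker:de,dk,dp,dw,ek,ep,ev,ew,ey,gk,gp,gv,gw,gy,kp,kv,kw,ky,pv,pw,py,vw,vy,wy
∂2: piv[bde,bdk,bek,bep,bkp,bky,bpy,dep,dev,dew,dkv,dpv,dpw,dvw,egk,egp,egv,egw,ekw,eky,evy,ewy,gpy] rk=23  ker:dek,ekp,ekv,epv,epw,epy,evw,gkp,gkv,gkw,gpv,gpw,gwy,kpv,kpy,pvw,pvy,pwy,vwy
∂3: piv[bekp,bkpy,depv,depw,devw,dpvw,egkp,egkv,egpv,ekpv,ekpy,epvy,epwy,evwy,gpwy] rk=15  ker:epvw,gkpv,pvwy
rk∂_3=15

rank∂_3=15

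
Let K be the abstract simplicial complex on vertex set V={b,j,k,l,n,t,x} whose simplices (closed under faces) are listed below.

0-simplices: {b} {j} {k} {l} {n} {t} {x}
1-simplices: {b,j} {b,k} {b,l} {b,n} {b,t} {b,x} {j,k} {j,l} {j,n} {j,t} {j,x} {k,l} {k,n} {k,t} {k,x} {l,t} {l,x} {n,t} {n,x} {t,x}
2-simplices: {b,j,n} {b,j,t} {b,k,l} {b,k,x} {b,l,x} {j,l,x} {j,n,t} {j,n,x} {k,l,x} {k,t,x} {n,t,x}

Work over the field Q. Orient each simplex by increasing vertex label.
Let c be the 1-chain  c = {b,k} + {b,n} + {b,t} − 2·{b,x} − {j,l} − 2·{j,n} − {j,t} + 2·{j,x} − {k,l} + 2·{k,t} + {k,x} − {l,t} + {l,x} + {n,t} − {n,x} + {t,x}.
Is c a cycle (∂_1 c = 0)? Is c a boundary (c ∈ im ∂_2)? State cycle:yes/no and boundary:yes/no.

cycle:no boundary:no

n_0=7 n_1=20 n_2=11  [Q]
∂1: piv[bj,bk,bl,bn,bt,bx] rk=6  ker:jk,jl,jn,jt,jx,kl,kn,kt,kx,lt,lx,nt,nx,tx
∂2: piv[bjn,bjt,bkl,bkx,blx,jlx,jnt,jnx,ktx,ntx] rk=10  ker:klx
∂1c = −{b} + 2·{j} − {k} − 2·{l} − {n} + {t} + 2·{x}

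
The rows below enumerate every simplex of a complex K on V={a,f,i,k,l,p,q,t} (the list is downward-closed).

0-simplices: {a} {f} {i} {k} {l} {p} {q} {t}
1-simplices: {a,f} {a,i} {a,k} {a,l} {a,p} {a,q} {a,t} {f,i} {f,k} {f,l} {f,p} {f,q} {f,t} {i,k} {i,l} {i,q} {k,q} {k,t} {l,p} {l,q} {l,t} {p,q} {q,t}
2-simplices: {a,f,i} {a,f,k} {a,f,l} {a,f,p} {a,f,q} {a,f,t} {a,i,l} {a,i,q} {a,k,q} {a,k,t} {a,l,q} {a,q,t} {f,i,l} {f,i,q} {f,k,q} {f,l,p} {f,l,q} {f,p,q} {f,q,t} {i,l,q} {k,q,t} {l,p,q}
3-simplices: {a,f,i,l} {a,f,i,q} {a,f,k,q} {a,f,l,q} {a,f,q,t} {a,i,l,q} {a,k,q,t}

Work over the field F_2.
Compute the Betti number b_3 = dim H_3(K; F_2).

n_0=8 n_1=23 n_2=22 n_3=7  [Z2]
∂1: piv[af,ai,ak,al,ap,aq,at] rk=7  ker:fi,fk,fl,fp,fq,ft,ik,il,iq,kq,kt,lp,lq,lt,pq,qt
∂2: piv[afi,afk,afl,afp,afq,aft,ail,aiq,akq,akt,alq,aqt,flp,fpq] rk=14  ker:fil,fiq,fkq,flq,fqt,ilq,kqt,lpq
∂3: piv[afil,afiq,afkq,aflq,afqt,ailq,akqt] rk=7
b_3=(7−7)−0=0

b_3=0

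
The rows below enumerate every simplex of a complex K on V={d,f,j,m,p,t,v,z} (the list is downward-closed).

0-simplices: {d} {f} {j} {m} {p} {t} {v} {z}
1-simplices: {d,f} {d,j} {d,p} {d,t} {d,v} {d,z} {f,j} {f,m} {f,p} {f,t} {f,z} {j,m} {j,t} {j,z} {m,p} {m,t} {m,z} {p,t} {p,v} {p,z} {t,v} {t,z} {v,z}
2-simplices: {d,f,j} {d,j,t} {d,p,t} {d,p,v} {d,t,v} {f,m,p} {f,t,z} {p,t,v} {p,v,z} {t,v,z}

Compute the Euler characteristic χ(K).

n_0=8 n_1=23 n_2=10
χ=+8−23+10=-5

χ(K)=-5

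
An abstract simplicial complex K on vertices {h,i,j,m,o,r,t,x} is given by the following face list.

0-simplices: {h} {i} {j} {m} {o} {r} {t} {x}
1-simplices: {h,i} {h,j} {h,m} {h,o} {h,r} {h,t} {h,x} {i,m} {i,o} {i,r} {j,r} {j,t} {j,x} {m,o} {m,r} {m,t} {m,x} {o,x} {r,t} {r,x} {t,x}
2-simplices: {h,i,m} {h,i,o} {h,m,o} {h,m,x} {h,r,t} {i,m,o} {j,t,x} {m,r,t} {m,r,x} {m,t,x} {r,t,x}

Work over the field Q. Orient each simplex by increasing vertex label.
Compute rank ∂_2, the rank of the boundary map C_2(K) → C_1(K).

rank∂_2=9

n_0=8 n_1=21 n_2=11  [Q]
∂1: piv[hi,hj,hm,ho,hr,ht,hx] rk=7  ker:im,io,ir,jr,jt,jx,mo,mr,mt,mx,ox,rt,rx,tx
∂2: piv[him,hio,hmo,hmx,hrt,jtx,mrt,mrx,mtx] rk=9  ker:imo,rtx
rk∂_2=9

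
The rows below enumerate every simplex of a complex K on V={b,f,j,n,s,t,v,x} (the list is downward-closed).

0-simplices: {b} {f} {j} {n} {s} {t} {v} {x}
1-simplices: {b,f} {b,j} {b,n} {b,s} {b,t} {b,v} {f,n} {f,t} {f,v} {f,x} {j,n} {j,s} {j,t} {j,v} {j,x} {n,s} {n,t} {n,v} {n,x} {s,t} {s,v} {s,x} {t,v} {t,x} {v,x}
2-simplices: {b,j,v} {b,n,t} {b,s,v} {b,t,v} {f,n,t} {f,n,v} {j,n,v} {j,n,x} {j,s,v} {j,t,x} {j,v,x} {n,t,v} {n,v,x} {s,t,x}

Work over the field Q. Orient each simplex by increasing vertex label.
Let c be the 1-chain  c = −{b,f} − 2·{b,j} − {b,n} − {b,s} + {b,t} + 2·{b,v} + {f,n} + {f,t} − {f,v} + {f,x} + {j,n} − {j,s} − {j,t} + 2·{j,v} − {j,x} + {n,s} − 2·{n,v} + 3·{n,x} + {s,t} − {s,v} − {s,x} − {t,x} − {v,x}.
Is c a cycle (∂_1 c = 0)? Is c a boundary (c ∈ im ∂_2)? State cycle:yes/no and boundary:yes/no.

n_0=8 n_1=25 n_2=14  [Q]
∂1: piv[bf,bj,bn,bs,bt,bv,fx] rk=7  ker:fn,ft,fv,jn,js,jt,jv,jx,ns,nt,nv,nx,st,sv,sx,tv,tx,vx
∂2: piv[bjv,bnt,bsv,btv,fnt,fnv,jnv,jnx,jsv,jtx,jvx,ntv,stx] rk=13  ker:nvx
∂1c = 2·{b} − 3·{f} − 2·{j} − {n} + 3·{t} + {v}

cycle:no boundary:no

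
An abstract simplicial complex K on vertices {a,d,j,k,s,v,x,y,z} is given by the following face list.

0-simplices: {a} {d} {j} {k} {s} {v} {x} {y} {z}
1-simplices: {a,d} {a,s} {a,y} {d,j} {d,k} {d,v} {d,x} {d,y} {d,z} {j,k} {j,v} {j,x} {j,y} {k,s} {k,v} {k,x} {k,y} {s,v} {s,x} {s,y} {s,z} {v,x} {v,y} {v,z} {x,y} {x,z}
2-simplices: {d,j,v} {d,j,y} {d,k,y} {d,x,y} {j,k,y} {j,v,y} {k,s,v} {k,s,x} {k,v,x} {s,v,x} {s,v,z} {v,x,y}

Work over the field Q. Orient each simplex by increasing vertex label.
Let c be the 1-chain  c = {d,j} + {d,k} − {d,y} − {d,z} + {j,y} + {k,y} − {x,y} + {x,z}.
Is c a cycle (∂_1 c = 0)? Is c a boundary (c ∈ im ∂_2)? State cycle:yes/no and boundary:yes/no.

n_0=9 n_1=26 n_2=12  [Q]
∂1: piv[ad,as,ay,dj,dk,dv,dx,dz] rk=8  ker:dy,jk,jv,jx,jy,ks,kv,kx,ky,sv,sx,sy,sz,vx,vy,vz,xy,xz
∂2: piv[djv,djy,dky,dxy,jky,jvy,ksv,ksx,kvx,svz,vxy] rk=11  ker:svx
∂1c = 0
c vs im∂2: residual ≠ 0 ⇒ not boundary

cycle:yes boundary:no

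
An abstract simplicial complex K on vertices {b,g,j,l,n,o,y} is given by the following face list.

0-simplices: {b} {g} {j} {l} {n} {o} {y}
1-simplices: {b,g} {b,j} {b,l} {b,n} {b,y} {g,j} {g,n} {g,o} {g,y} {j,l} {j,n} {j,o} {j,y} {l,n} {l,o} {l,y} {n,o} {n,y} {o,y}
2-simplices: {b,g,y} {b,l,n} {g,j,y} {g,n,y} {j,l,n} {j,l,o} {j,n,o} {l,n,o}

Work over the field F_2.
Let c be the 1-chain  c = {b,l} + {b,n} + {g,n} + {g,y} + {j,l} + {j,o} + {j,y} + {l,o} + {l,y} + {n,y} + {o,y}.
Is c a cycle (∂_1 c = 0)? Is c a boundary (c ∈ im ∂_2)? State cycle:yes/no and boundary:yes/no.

n_0=7 n_1=19 n_2=8  [Z2]
∂1: piv[bg,bj,bl,bn,by,go] rk=6  ker:gj,gn,gy,jl,jn,jo,jy,ln,lo,ly,no,ny,oy
∂2: piv[bgy,bln,gjy,gny,jln,jlo,jno] rk=7  ker:lno
∂1c = {j} + {n} + {o} + {y}

cycle:no boundary:no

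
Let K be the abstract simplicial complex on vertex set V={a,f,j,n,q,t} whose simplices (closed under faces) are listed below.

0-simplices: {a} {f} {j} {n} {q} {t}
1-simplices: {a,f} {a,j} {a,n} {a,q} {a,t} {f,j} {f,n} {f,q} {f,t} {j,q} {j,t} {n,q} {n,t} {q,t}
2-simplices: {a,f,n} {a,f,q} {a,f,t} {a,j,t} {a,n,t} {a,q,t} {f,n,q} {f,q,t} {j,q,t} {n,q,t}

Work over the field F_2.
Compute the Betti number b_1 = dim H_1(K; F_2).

b_1=1

n_0=6 n_1=14 n_2=10  [Z2]
∂1: piv[af,aj,an,aq,at] rk=5  ker:fj,fn,fq,ft,jq,jt,nq,nt,qt
∂2: piv[afn,afq,aft,ajt,ant,aqt,fnq,jqt] rk=8  ker:fqt,nqt
b_1=(14−5)−8=1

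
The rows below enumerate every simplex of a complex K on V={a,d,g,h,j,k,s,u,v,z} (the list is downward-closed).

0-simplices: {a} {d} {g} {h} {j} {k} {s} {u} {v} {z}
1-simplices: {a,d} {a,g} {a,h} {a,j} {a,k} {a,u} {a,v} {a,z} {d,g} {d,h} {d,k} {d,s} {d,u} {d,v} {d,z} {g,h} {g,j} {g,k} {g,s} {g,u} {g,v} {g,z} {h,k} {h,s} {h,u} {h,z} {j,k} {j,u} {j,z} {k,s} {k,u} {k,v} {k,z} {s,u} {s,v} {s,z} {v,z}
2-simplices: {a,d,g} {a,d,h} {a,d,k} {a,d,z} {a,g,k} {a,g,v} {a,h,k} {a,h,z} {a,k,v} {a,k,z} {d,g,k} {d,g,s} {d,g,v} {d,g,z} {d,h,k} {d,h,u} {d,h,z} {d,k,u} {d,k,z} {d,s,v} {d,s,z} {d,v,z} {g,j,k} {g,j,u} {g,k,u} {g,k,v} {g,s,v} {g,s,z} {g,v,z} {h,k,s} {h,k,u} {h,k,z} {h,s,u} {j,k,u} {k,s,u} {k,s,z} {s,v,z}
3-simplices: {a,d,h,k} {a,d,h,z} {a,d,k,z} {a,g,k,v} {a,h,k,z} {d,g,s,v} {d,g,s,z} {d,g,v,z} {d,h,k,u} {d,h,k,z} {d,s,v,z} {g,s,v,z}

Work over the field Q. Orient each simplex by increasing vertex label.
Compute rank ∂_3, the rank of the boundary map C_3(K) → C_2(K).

n_0=10 n_1=37 n_2=37 n_3=12  [Q]
∂1: piv[ad,ag,ah,aj,ak,au,av,az,ds] rk=9  ker:dg,dh,dk,du,dv,dz,gh,gj,gk,gs,gu,gv,gz,hk,hs,hu,hz,jk,ju,jz,ks,ku,kv,kz,su,sv,sz,vz
∂2: piv[adg,adh,adk,adz,agk,agv,ahk,ahz,akv,akz,dgs,dgv,dgz,dhu,dku,dsv,dsz,dvz,gjk,gju,gku,hks,hsu,ksz] rk=24  ker:dgk,dhk,dhz,dkz,gkv,gsv,gsz,gvz,hku,hkz,jku,ksu,svz
∂3: piv[adhk,adhz,adkz,agkv,ahkz,dgsv,dgsz,dgvz,dhku,dsvz] rk=10  ker:dhkz,gsvz
rk∂_3=10

rank∂_3=10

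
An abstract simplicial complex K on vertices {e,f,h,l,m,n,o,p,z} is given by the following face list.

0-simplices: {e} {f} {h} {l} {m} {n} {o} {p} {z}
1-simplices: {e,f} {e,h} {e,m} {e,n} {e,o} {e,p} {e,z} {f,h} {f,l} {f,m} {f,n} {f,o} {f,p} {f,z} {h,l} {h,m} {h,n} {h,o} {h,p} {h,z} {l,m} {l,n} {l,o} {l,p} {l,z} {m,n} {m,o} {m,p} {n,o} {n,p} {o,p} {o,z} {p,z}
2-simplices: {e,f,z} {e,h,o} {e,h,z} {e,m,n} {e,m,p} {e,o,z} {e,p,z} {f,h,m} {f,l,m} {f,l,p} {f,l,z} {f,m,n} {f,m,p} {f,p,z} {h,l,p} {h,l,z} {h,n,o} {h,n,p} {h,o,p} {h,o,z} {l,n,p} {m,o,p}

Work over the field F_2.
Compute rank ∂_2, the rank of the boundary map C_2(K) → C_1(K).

rank∂_2=21

n_0=9 n_1=33 n_2=22  [Z2]
∂1: piv[ef,eh,em,en,eo,ep,ez,fl] rk=8  ker:fh,fm,fn,fo,fp,fz,hl,hm,hn,ho,hp,hz,lm,ln,lo,lp,lz,mn,mo,mp,no,np,op,oz,pz
∂2: piv[efz,eho,ehz,emn,emp,eoz,epz,fhm,flm,flp,flz,fmn,fmp,fpz,hlp,hlz,hno,hnp,hop,lnp,mop] rk=21  ker:hoz
rk∂_2=21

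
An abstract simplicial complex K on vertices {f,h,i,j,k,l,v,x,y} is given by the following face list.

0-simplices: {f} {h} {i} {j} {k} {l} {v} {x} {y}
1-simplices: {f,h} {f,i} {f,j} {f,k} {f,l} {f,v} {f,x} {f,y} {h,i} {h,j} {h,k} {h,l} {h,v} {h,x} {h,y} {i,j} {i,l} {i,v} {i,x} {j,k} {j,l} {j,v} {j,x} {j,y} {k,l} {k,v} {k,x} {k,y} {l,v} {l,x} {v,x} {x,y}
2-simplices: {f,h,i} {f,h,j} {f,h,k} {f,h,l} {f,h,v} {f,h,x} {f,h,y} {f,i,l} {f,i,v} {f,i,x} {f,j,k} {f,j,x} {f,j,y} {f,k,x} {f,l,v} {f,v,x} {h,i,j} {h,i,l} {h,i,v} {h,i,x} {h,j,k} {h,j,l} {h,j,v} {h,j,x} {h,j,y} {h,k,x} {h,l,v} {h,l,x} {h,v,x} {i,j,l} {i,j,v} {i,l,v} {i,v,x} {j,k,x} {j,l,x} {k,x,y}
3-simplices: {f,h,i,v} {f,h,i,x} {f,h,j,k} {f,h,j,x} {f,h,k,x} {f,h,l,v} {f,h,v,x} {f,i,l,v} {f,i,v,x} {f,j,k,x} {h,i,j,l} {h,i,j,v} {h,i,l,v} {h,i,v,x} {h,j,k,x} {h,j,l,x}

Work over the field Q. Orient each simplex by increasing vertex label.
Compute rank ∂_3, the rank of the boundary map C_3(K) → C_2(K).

rank∂_3=14

n_0=9 n_1=32 n_2=36 n_3=16  [Q]
∂1: piv[fh,fi,fj,fk,fl,fv,fx,fy] rk=8  ker:hi,hj,hk,hl,hv,hx,hy,ij,il,iv,ix,jk,jl,jv,jx,jy,kl,kv,kx,ky,lv,lx,vx,xy
∂2: piv[fhi,fhj,fhk,fhl,fhv,fhx,fhy,fil,fiv,fix,fjk,fjx,fjy,fkx,flv,fvx,hij,hjl,hjv,hlx,kxy] rk=21  ker:hil,hiv,hix,hjk,hjx,hjy,hkx,hlv,hvx,ijl,ijv,ilv,ivx,jkx,jlx
∂3: piv[fhiv,fhix,fhjk,fhjx,fhkx,fhlv,fhvx,filv,fivx,fjkx,hijl,hijv,hilv,hjlx] rk=14  ker:hivx,hjkx
rk∂_3=14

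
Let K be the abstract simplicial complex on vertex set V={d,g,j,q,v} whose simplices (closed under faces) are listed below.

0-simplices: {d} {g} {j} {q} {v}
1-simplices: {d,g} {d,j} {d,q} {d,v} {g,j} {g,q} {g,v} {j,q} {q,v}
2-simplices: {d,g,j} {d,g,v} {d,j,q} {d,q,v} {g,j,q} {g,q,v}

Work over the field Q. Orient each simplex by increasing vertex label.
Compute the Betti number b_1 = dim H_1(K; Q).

b_1=0

n_0=5 n_1=9 n_2=6  [Q]
∂1: piv[dg,dj,dq,dv] rk=4  ker:gj,gq,gv,jq,qv
∂2: piv[dgj,dgv,djq,dqv,gjq] rk=5  ker:gqv
b_1=(9−4)−5=0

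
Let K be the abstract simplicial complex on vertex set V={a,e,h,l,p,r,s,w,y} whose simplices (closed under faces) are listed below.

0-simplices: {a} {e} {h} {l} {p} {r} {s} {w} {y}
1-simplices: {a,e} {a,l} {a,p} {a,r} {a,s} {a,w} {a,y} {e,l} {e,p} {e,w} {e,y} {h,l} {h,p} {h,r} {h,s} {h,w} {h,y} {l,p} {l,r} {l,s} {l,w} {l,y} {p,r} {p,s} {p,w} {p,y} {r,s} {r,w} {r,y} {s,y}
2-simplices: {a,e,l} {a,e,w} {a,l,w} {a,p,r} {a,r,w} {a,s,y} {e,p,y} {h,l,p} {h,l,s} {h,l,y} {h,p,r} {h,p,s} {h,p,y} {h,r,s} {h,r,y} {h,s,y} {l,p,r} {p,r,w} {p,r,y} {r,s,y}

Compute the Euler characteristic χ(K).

χ(K)=-1

n_0=9 n_1=30 n_2=20
χ=+9−30+20=-1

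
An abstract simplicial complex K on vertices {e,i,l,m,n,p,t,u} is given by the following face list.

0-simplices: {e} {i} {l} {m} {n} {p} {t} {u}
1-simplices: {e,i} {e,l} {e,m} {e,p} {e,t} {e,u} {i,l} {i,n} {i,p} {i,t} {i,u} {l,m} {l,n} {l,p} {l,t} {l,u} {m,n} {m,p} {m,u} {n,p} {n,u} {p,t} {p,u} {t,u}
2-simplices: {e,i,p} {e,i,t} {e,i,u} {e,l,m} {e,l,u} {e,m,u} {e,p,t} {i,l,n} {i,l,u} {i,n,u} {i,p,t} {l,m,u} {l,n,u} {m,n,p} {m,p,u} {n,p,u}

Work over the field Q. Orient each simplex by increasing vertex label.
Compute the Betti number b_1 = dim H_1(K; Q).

b_1=4

n_0=8 n_1=24 n_2=16  [Q]
∂1: piv[ei,el,em,ep,et,eu,in] rk=7  ker:il,ip,it,iu,lm,ln,lp,lt,lu,mn,mp,mu,np,nu,pt,pu,tu
∂2: piv[eip,eit,eiu,elm,elu,emu,ept,iln,ilu,inu,mnp,mpu,npu] rk=13  ker:ipt,lmu,lnu
b_1=(24−7)−13=4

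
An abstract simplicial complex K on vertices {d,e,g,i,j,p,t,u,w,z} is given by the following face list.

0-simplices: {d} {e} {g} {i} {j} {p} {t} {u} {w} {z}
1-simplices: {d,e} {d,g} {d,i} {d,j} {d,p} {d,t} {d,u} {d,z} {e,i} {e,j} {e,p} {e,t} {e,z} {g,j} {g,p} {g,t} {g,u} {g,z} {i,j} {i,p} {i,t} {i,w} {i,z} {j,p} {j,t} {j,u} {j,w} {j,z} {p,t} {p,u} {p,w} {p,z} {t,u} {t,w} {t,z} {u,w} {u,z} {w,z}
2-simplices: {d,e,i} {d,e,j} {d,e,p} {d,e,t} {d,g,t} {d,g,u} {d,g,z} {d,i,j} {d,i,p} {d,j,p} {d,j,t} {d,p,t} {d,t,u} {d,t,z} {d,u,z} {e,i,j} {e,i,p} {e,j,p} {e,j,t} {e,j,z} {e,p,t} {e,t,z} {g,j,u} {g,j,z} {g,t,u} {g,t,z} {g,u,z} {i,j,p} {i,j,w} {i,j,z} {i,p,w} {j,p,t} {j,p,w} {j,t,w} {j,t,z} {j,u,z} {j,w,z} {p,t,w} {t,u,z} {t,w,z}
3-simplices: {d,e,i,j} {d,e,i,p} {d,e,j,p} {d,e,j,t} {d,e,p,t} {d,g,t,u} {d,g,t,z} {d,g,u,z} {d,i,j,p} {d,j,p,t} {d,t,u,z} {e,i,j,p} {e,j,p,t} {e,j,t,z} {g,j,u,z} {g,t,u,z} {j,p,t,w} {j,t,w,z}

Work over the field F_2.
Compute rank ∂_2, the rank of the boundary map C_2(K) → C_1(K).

rank∂_2=24

n_0=10 n_1=38 n_2=40 n_3=18  [Z2]
∂1: piv[de,dg,di,dj,dp,dt,du,dz,iw] rk=9  ker:ei,ej,ep,et,ez,gj,gp,gt,gu,gz,ij,ip,it,iz,jp,jt,ju,jw,jz,pt,pu,pw,pz,tu,tw,tz,uw,uz,wz
∂2: piv[dei,dej,dep,det,dgt,dgu,dgz,dij,dip,djp,djt,dpt,dtu,dtz,duz,ejz,etz,gju,gjz,ijw,ijz,ipw,jtw,jwz] rk=24  ker:eij,eip,ejp,ejt,ept,gtu,gtz,guz,ijp,jpt,jpw,jtz,juz,ptw,tuz,twz
∂3: piv[deij,deip,dejp,dejt,dept,dgtu,dgtz,dguz,dijp,djpt,dtuz,ejtz,gjuz,jptw,jtwz] rk=15  ker:eijp,ejpt,gtuz
rk∂_2=24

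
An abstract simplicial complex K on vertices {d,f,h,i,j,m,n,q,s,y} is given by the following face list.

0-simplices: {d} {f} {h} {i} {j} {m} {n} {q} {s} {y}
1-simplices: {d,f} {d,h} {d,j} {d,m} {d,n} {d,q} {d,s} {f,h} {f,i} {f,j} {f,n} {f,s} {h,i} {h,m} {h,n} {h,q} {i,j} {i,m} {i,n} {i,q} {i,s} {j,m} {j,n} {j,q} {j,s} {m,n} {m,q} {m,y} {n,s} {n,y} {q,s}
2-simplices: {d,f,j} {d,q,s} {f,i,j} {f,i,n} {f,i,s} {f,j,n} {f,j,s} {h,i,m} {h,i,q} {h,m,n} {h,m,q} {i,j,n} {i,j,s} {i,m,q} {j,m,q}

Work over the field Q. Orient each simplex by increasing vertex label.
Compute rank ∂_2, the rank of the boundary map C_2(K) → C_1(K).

rank∂_2=12

n_0=10 n_1=31 n_2=15  [Q]
∂1: piv[df,dh,dj,dm,dn,dq,ds,fi,my] rk=9  ker:fh,fj,fn,fs,hi,hm,hn,hq,ij,im,in,iq,is,jm,jn,jq,js,mn,mq,ns,ny,qs
∂2: piv[dfj,dqs,fij,fin,fis,fjn,fjs,him,hiq,hmn,hmq,jmq] rk=12  ker:ijn,ijs,imq
rk∂_2=12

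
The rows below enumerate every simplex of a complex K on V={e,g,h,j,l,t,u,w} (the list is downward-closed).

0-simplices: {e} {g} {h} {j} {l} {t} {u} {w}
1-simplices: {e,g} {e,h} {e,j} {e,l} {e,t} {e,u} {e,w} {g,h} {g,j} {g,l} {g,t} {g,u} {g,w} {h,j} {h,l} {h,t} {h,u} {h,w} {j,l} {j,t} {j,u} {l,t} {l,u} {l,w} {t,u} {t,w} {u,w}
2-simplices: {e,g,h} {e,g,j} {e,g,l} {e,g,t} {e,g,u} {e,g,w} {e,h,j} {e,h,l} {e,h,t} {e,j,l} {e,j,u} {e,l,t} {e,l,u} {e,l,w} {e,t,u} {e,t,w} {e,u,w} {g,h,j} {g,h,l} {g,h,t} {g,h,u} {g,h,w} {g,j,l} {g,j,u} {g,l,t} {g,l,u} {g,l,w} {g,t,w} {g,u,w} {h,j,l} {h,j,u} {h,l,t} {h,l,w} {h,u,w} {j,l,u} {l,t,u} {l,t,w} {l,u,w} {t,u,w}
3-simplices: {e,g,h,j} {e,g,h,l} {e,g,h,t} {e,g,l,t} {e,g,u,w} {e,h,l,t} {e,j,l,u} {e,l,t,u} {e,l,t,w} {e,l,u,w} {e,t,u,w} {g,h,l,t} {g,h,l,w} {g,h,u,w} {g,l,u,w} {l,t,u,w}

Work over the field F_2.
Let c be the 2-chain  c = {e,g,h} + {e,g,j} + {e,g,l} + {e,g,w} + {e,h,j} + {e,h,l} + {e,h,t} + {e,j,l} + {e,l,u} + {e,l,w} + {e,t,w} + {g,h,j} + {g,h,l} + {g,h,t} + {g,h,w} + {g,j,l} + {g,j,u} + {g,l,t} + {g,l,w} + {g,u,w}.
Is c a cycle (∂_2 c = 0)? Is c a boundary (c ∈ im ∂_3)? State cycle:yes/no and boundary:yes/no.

n_0=8 n_1=27 n_2=39 n_3=16  [Z2]
∂1: piv[eg,eh,ej,el,et,eu,ew] rk=7  ker:gh,gj,gl,gt,gu,gw,hj,hl,ht,hu,hw,jl,jt,ju,lt,lu,lw,tu,tw,uw
∂2: piv[egh,egj,egl,egt,egu,egw,ehj,ehl,eht,ejl,eju,elt,elu,elw,etu,etw,euw,ghu,ghw] rk=19  ker:ghj,ghl,ght,gjl,gju,glt,glu,glw,gtw,guw,hjl,hju,hlt,hlw,huw,jlu,ltu,ltw,luw,tuw
∂3: piv[eghj,eghl,eght,eglt,eguw,ehlt,ejlu,eltu,eltw,eluw,etuw,ghlw,ghuw,gluw] rk=14  ker:ghlt,ltuw
∂2c = {e,j} + {e,l} + {e,u} + {e,w} + {g,h} + {g,l} + {h,w} + {j,u} + {l,t} + {l,u} + {t,w} + {u,w}

cycle:no boundary:no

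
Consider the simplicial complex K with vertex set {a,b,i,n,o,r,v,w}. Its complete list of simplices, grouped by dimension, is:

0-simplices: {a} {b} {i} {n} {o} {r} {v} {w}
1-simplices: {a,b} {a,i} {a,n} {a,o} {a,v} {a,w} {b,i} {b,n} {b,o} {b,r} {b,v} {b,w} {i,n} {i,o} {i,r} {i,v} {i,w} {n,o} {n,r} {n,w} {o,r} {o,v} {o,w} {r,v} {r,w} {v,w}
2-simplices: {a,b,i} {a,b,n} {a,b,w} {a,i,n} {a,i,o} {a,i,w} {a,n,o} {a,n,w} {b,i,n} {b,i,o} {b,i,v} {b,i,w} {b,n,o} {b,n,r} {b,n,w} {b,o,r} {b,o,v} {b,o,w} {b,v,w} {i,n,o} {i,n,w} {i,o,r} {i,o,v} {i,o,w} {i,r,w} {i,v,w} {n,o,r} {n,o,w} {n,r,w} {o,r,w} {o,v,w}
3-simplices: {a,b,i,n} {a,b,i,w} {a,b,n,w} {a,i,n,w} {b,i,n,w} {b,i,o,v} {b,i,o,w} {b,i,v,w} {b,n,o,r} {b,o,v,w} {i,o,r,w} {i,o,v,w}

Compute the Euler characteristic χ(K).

χ(K)=1

n_0=8 n_1=26 n_2=31 n_3=12
χ=+8−26+31−12=1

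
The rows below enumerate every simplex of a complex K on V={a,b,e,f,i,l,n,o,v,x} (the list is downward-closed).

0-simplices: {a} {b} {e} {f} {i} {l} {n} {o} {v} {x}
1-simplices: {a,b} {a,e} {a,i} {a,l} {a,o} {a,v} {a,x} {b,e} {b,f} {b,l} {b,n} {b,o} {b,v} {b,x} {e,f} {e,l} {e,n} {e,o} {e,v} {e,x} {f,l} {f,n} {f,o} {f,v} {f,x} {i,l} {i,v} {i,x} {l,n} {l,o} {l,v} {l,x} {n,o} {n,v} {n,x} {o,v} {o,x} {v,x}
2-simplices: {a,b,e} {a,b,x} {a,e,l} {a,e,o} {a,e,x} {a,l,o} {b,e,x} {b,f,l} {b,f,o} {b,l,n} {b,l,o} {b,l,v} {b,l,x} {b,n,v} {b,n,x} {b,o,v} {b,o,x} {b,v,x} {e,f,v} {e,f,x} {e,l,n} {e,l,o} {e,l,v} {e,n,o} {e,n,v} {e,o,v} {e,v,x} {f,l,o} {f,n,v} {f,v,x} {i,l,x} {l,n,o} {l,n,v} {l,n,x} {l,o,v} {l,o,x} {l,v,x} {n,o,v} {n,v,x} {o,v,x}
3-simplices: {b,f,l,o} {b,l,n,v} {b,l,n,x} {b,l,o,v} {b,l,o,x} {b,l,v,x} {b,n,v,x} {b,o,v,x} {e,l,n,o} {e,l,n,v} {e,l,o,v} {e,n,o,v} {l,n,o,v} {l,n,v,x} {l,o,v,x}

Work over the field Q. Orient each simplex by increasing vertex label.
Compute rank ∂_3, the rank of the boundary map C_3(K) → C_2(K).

rank∂_3=12

n_0=10 n_1=38 n_2=40 n_3=15  [Q]
∂1: piv[ab,ae,ai,al,ao,av,ax,bf,bn] rk=9  ker:be,bl,bo,bv,bx,ef,el,en,eo,ev,ex,fl,fn,fo,fv,fx,il,iv,ix,ln,lo,lv,lx,no,nv,nx,ov,ox,vx
∂2: piv[abe,abx,ael,aeo,aex,alo,bfl,bfo,bln,blo,blv,blx,bnv,bnx,bov,box,bvx,efv,efx,eln,elv,eno,evx,fnv,ilx] rk=25  ker:bex,elo,env,eov,flo,fvx,lno,lnv,lnx,lov,lox,lvx,nov,nvx,ovx
∂3: piv[bflo,blnv,blnx,blov,blox,blvx,bnvx,bovx,elno,elnv,elov,enov] rk=12  ker:lnov,lnvx,lovx
rk∂_3=12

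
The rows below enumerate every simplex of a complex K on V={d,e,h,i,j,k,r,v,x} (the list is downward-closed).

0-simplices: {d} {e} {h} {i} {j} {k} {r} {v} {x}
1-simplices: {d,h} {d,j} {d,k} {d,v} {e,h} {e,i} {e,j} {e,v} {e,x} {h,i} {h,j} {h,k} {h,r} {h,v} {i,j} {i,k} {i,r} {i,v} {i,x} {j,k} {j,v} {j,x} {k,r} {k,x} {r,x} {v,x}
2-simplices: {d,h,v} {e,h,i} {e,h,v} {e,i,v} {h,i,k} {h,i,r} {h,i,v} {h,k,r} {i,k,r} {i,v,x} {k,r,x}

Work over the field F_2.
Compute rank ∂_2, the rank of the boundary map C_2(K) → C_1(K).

n_0=9 n_1=26 n_2=11  [Z2]
∂1: piv[dh,dj,dk,dv,eh,ei,ex,hr] rk=8  ker:ej,ev,hi,hj,hk,hv,ij,ik,ir,iv,ix,jk,jv,jx,kr,kx,rx,vx
∂2: piv[dhv,ehi,ehv,eiv,hik,hir,hkr,ivx,krx] rk=9  ker:hiv,ikr
rk∂_2=9

rank∂_2=9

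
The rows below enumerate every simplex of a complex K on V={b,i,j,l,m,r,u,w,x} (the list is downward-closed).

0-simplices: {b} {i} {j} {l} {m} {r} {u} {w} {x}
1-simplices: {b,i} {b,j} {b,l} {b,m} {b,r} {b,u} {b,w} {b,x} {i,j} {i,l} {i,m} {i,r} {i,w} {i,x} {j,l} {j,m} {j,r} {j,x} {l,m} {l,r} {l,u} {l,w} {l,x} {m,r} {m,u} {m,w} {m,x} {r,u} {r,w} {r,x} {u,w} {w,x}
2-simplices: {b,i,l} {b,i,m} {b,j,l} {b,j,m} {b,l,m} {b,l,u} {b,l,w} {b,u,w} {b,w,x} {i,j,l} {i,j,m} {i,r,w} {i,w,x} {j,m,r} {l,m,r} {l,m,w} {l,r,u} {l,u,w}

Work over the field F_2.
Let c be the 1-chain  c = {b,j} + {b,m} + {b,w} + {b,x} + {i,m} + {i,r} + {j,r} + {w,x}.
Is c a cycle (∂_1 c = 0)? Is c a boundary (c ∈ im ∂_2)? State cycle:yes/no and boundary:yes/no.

n_0=9 n_1=32 n_2=18  [Z2]
∂1: piv[bi,bj,bl,bm,br,bu,bw,bx] rk=8  ker:ij,il,im,ir,iw,ix,jl,jm,jr,jx,lm,lr,lu,lw,lx,mr,mu,mw,mx,ru,rw,rx,uw,wx
∂2: piv[bil,bim,bjl,bjm,blm,blu,blw,buw,bwx,ijl,irw,iwx,jmr,lmr,lmw,lru] rk=16  ker:ijm,luw
∂1c = 0
c vs im∂2: residual ≠ 0 ⇒ not boundary

cycle:yes boundary:no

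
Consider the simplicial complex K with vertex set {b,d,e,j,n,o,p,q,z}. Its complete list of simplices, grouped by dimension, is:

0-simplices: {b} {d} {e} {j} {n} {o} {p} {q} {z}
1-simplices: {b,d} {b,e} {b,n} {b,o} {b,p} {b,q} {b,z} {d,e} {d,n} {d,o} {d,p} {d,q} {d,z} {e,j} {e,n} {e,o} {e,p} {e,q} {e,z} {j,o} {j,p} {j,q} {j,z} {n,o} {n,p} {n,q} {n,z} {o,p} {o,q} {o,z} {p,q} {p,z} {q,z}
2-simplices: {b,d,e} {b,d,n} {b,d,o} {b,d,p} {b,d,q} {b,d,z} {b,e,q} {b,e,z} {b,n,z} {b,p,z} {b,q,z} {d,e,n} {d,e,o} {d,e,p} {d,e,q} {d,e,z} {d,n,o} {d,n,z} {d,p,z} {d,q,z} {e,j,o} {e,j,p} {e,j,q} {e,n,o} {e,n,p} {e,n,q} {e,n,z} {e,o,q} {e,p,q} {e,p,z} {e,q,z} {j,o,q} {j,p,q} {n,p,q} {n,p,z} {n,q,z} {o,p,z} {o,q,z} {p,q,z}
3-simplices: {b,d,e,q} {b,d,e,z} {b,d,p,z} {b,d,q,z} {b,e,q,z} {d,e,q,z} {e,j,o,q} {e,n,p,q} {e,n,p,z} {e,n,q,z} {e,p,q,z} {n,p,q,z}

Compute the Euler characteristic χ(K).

n_0=9 n_1=33 n_2=39 n_3=12
χ=+9−33+39−12=3

χ(K)=3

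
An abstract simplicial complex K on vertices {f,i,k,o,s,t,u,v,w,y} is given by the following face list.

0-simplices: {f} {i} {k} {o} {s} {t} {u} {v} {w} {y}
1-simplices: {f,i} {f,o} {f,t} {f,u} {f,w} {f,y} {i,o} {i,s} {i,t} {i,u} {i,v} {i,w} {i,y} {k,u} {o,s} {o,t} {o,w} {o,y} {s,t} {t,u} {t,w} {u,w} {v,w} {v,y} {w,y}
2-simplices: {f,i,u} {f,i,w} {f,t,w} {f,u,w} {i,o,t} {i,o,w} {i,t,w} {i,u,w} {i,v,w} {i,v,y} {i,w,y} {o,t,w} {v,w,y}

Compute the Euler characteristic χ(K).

χ(K)=-2

n_0=10 n_1=25 n_2=13
χ=+10−25+13=-2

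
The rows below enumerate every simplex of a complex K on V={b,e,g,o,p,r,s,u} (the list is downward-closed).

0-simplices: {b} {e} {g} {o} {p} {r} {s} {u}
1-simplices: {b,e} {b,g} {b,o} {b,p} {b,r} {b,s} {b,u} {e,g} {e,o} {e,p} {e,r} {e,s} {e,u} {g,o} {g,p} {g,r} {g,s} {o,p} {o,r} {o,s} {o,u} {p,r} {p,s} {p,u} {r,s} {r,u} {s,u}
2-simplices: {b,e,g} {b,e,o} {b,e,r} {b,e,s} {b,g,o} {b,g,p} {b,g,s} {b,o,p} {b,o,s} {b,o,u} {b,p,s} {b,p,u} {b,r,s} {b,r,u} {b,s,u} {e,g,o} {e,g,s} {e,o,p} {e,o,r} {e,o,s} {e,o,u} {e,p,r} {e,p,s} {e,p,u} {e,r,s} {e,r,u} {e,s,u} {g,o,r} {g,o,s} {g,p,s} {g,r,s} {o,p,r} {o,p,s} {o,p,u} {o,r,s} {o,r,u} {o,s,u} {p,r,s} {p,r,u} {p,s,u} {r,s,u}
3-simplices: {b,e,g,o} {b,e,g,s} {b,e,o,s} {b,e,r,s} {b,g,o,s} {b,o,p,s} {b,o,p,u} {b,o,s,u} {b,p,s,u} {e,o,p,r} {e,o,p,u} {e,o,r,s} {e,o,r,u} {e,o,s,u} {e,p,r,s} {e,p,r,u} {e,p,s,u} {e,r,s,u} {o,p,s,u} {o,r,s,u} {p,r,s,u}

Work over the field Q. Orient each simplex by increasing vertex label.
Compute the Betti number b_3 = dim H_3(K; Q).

n_0=8 n_1=27 n_2=41 n_3=21  [Q]
∂1: piv[be,bg,bo,bp,br,bs,bu] rk=7  ker:eg,eo,ep,er,es,eu,go,gp,gr,gs,op,or,os,ou,pr,ps,pu,rs,ru,su
∂2: piv[beg,beo,ber,bes,bgo,bgp,bgs,bop,bos,bou,bps,bpu,brs,bru,bsu,eop,eor,eou,epr,gor] rk=20  ker:ego,egs,eos,eps,epu,ers,eru,esu,gos,gps,grs,opr,ops,opu,ors,oru,osu,prs,pru,psu,rsu
∂3: piv[bego,begs,beos,bers,bgos,bops,bopu,bosu,bpsu,eopr,eopu,eors,eoru,eosu,eprs,epru,epsu,ersu] rk=18  ker:opsu,orsu,prsu
b_3=(21−18)−0=3

b_3=3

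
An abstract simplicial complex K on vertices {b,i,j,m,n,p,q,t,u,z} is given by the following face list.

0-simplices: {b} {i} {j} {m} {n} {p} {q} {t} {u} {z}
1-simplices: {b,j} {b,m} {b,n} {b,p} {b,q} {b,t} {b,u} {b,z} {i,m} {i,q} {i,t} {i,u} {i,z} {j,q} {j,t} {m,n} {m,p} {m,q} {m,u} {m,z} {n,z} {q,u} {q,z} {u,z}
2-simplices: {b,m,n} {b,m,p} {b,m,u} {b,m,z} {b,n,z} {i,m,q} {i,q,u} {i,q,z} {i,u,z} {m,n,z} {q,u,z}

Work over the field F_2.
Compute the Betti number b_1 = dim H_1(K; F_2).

b_1=6

n_0=10 n_1=24 n_2=11  [Z2]
∂1: piv[bj,bm,bn,bp,bq,bt,bu,bz,im] rk=9  ker:iq,it,iu,iz,jq,jt,mn,mp,mq,mu,mz,nz,qu,qz,uz
∂2: piv[bmn,bmp,bmu,bmz,bnz,imq,iqu,iqz,iuz] rk=9  ker:mnz,quz
b_1=(24−9)−9=6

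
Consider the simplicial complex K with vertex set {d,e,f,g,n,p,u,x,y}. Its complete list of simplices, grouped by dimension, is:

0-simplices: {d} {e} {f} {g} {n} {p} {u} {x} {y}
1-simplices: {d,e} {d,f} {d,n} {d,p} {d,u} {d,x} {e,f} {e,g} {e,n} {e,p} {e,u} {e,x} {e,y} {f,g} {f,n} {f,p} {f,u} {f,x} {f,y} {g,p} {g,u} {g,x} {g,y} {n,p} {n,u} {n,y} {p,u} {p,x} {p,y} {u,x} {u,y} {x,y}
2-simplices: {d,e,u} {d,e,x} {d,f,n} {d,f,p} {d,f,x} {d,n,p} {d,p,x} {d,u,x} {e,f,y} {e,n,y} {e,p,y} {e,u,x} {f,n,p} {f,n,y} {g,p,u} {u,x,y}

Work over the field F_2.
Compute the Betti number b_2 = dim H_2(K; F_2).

n_0=9 n_1=32 n_2=16  [Z2]
∂1: piv[de,df,dn,dp,du,dx,eg,ey] rk=8  ker:ef,en,ep,eu,ex,fg,fn,fp,fu,fx,fy,gp,gu,gx,gy,np,nu,ny,pu,px,py,ux,uy,xy
∂2: piv[deu,dex,dfn,dfp,dfx,dnp,dpx,dux,efy,eny,epy,fny,gpu,uxy] rk=14  ker:eux,fnp
b_2=(16−14)−0=2

b_2=2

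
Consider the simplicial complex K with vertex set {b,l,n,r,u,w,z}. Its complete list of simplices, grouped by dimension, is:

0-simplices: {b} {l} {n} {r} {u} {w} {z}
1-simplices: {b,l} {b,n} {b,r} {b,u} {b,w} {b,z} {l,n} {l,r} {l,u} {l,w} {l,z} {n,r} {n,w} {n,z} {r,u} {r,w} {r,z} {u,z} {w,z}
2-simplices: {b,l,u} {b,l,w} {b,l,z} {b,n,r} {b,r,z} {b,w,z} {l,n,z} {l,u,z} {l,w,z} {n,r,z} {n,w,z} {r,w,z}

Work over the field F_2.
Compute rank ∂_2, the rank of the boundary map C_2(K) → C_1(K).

rank∂_2=11

n_0=7 n_1=19 n_2=12  [Z2]
∂1: piv[bl,bn,br,bu,bw,bz] rk=6  ker:ln,lr,lu,lw,lz,nr,nw,nz,ru,rw,rz,uz,wz
∂2: piv[blu,blw,blz,bnr,brz,bwz,lnz,luz,nrz,nwz,rwz] rk=11  ker:lwz
rk∂_2=11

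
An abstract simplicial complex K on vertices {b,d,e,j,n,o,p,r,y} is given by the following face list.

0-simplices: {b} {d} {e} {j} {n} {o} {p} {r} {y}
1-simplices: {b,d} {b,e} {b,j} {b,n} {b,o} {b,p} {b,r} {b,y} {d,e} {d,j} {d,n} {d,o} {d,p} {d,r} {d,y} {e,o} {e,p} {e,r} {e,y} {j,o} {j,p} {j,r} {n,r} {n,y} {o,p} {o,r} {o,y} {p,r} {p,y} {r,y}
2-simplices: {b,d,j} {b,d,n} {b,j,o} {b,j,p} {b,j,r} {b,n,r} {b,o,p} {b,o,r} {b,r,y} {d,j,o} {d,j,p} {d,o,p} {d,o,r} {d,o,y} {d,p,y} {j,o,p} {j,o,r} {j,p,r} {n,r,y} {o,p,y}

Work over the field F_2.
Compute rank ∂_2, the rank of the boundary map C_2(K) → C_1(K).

rank∂_2=16

n_0=9 n_1=30 n_2=20  [Z2]
∂1: piv[bd,be,bj,bn,bo,bp,br,by] rk=8  ker:de,dj,dn,do,dp,dr,dy,eo,ep,er,ey,jo,jp,jr,nr,ny,op,or,oy,pr,py,ry
∂2: piv[bdj,bdn,bjo,bjp,bjr,bnr,bop,bor,bry,djo,djp,dor,doy,dpy,jpr,nry] rk=16  ker:dop,jop,jor,opy
rk∂_2=16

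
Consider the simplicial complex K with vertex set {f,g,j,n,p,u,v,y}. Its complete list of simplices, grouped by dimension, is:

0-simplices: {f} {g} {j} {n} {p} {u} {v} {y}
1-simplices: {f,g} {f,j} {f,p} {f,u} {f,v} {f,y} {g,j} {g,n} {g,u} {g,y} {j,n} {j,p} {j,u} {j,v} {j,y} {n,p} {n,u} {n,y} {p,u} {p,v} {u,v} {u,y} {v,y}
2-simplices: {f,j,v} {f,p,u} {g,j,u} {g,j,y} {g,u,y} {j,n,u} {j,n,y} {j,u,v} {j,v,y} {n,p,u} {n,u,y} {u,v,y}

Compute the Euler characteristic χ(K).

n_0=8 n_1=23 n_2=12
χ=+8−23+12=-3

χ(K)=-3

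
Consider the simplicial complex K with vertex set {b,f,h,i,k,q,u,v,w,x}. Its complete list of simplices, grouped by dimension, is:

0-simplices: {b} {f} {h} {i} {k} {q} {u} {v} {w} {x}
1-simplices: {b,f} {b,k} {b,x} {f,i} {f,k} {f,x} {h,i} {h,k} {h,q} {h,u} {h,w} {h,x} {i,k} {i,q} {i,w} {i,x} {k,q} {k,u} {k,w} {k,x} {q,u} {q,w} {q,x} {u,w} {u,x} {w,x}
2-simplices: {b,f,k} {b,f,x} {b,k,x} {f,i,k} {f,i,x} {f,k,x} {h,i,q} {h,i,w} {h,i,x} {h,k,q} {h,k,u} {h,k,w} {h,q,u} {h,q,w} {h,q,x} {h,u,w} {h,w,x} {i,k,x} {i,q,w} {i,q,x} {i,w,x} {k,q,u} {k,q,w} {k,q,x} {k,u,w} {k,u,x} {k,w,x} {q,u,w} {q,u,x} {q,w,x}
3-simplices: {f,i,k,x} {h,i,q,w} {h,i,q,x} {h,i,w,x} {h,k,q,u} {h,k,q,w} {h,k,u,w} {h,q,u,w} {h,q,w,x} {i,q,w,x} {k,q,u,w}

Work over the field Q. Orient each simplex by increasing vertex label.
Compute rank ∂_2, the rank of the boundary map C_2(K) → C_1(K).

rank∂_2=18

n_0=10 n_1=26 n_2=30 n_3=11  [Q]
∂1: piv[bf,bk,bx,fi,hi,hq,hu,hw] rk=8  ker:fk,fx,hk,hx,ik,iq,iw,ix,kq,ku,kw,kx,qu,qw,qx,uw,ux,wx
∂2: piv[bfk,bfx,bkx,fik,fix,hiq,hiw,hix,hkq,hku,hkw,hqu,hqw,hqx,huw,hwx,kqx,kux] rk=18  ker:fkx,ikx,iqw,iqx,iwx,kqu,kqw,kuw,kwx,quw,qux,qwx
∂3: piv[fikx,hiqw,hiqx,hiwx,hkqu,hkqw,hkuw,hquw,hqwx] rk=9  ker:iqwx,kquw
rk∂_2=18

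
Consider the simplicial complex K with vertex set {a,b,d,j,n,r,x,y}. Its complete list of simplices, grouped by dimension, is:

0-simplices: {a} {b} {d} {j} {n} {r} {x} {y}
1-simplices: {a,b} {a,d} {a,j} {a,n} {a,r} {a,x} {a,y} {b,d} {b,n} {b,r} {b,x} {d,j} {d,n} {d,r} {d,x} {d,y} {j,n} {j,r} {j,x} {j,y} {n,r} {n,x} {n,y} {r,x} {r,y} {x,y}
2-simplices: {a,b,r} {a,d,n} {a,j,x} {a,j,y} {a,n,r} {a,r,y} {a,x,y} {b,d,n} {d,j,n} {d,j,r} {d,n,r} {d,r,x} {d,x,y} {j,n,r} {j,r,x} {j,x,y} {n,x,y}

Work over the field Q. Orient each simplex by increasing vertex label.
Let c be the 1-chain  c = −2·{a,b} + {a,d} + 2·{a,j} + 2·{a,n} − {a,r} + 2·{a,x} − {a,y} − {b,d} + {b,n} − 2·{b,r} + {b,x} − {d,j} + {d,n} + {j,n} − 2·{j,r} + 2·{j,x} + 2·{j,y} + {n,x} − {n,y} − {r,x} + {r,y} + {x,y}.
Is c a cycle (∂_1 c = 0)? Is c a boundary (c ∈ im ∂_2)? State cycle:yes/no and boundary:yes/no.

n_0=8 n_1=26 n_2=17  [Q]
∂1: piv[ab,ad,aj,an,ar,ax,ay] rk=7  ker:bd,bn,br,bx,dj,dn,dr,dx,dy,jn,jr,jx,jy,nr,nx,ny,rx,ry,xy
∂2: piv[abr,adn,ajx,ajy,anr,ary,axy,bdn,djn,djr,dnr,drx,dxy,jrx,nxy] rk=15  ker:jnr,jxy
∂1c = −3·{a} − {b} − 2·{j} + 5·{n} − 5·{r} + 4·{x} + 2·{y}

cycle:no boundary:no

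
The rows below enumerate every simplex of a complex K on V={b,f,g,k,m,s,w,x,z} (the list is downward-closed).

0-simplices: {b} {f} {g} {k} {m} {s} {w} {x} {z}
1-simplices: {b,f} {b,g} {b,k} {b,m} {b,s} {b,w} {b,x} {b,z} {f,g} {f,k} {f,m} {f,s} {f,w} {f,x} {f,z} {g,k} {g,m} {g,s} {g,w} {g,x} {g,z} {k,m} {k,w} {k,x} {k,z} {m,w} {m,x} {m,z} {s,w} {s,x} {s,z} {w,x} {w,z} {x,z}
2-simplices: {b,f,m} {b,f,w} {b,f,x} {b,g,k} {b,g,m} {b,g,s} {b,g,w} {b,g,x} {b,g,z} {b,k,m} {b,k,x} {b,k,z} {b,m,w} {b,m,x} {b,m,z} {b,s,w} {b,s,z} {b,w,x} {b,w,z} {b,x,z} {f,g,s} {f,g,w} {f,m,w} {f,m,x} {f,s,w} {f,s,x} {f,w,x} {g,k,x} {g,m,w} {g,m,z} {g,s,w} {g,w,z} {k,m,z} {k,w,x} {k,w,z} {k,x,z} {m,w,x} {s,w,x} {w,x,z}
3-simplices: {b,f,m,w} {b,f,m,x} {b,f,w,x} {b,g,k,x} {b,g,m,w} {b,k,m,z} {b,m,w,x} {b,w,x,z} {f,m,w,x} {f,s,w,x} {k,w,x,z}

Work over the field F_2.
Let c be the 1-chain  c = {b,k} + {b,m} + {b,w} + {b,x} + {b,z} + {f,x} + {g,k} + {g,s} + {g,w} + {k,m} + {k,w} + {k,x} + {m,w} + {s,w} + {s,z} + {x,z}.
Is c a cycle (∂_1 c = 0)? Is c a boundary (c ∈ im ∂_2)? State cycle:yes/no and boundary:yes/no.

n_0=9 n_1=34 n_2=39 n_3=11  [Z2]
∂1: piv[bf,bg,bk,bm,bs,bw,bx,bz] rk=8  ker:fg,fk,fm,fs,fw,fx,fz,gk,gm,gs,gw,gx,gz,km,kw,kx,kz,mw,mx,mz,sw,sx,sz,wx,wz,xz
∂2: piv[bfm,bfw,bfx,bgk,bgm,bgs,bgw,bgx,bgz,bkm,bkx,bkz,bmw,bmx,bmz,bsw,bsz,bwx,bwz,bxz,fgs,fgw,fsx,kwx] rk=24  ker:fmw,fmx,fsw,fwx,gkx,gmw,gmz,gsw,gwz,kmz,kwz,kxz,mwx,swx,wxz
∂3: piv[bfmw,bfmx,bfwx,bgkx,bgmw,bkmz,bmwx,bwxz,fswx,kwxz] rk=10  ker:fmwx
∂1c = {b} + {f} + {g} + {k} + {m} + {s} + {w} + {z}

cycle:no boundary:no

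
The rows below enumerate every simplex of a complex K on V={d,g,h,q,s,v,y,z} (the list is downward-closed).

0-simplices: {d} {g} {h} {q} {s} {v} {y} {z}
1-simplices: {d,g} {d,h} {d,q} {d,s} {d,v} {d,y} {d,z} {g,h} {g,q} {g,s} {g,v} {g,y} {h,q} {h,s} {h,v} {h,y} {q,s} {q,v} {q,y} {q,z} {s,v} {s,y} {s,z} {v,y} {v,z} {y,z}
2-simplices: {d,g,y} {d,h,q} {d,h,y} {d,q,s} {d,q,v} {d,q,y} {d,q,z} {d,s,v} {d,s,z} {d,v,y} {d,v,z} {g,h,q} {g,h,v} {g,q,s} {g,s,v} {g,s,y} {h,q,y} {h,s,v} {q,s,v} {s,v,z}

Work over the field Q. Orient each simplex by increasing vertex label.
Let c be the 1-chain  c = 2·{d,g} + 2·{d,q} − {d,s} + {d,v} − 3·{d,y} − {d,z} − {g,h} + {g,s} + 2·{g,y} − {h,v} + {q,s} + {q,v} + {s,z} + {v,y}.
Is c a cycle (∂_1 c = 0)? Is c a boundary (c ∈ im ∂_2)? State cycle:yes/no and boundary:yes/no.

n_0=8 n_1=26 n_2=20  [Q]
∂1: piv[dg,dh,dq,ds,dv,dy,dz] rk=7  ker:gh,gq,gs,gv,gy,hq,hs,hv,hy,qs,qv,qy,qz,sv,sy,sz,vy,vz,yz
∂2: piv[dgy,dhq,dhy,dqs,dqv,dqy,dqz,dsv,dsz,dvy,dvz,ghq,ghv,gqs,gsv,gsy,hsv] rk=17  ker:hqy,qsv,svz
∂1c = 0
c vs im∂2: reduces to 0 ⇒ boundary

cycle:yes boundary:yes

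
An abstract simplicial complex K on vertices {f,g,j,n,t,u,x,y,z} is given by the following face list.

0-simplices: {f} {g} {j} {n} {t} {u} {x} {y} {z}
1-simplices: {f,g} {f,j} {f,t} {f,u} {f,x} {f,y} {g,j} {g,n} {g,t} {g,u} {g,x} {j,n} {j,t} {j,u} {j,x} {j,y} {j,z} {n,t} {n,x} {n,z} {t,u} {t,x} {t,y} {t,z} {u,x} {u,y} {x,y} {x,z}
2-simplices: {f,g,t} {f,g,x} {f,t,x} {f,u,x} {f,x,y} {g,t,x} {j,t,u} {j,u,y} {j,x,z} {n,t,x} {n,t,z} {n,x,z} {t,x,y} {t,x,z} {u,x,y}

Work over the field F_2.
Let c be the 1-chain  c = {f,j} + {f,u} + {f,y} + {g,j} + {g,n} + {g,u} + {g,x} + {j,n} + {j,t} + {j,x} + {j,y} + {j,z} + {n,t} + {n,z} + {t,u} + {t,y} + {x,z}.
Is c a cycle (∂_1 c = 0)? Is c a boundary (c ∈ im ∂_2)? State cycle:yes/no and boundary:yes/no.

n_0=9 n_1=28 n_2=15  [Z2]
∂1: piv[fg,fj,ft,fu,fx,fy,gn,jz] rk=8  ker:gj,gt,gu,gx,jn,jt,ju,jx,jy,nt,nx,nz,tu,tx,ty,tz,ux,uy,xy,xz
∂2: piv[fgt,fgx,ftx,fux,fxy,jtu,juy,jxz,ntx,ntz,nxz,txy,uxy] rk=13  ker:gtx,txz
∂1c = {f} + {j} + {u} + {x} + {y} + {z}

cycle:no boundary:no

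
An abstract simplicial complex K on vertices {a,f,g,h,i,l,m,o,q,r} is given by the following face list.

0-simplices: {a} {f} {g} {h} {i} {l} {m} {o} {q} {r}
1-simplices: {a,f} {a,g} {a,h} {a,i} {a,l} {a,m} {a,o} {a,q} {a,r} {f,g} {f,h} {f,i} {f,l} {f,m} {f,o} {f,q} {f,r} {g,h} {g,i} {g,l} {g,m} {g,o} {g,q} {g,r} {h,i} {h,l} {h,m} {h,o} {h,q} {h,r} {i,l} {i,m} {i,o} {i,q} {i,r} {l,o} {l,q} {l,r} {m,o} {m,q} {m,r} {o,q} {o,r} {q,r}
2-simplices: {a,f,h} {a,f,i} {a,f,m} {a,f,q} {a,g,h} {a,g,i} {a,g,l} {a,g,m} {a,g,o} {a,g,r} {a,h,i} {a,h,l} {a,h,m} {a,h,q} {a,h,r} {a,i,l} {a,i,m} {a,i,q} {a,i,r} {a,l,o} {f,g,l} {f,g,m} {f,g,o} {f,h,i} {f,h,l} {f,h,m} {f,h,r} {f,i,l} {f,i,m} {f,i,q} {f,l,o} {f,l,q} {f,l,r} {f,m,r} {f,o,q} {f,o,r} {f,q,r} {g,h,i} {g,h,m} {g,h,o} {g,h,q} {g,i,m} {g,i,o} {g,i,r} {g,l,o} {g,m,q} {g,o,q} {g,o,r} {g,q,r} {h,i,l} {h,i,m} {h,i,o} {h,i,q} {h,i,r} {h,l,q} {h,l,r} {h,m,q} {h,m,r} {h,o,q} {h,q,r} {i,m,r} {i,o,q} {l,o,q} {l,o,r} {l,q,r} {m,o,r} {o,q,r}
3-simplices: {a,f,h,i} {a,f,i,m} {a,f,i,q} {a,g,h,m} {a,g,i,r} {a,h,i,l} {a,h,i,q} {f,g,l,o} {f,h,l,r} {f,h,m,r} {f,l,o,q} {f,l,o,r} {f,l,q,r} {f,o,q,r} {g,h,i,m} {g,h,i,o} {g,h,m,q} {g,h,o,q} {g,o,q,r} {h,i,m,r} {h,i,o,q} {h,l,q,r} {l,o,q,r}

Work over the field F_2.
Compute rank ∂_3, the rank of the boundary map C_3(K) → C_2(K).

rank∂_3=22

n_0=10 n_1=44 n_2=67 n_3=23  [Z2]
∂1: piv[af,ag,ah,ai,al,am,ao,aq,ar] rk=9  ker:fg,fh,fi,fl,fm,fo,fq,fr,gh,gi,gl,gm,go,gq,gr,hi,hl,hm,ho,hq,hr,il,im,io,iq,ir,lo,lq,lr,mo,mq,mr,oq,or,qr
∂2: piv[afh,afi,afm,afq,agh,agi,agl,agm,ago,agr,ahi,ahl,ahm,ahq,ahr,ail,aim,aiq,air,alo,fgl,fgm,fgo,fhr,flq,flr,fmr,foq,for,fqr,gho,ghq,gio,gmq,mor] rk=35  ker:fhi,fhl,fhm,fil,fim,fiq,flo,ghi,ghm,gim,gir,glo,goq,gor,gqr,hil,him,hio,hiq,hir,hlq,hlr,hmq,hmr,hoq,hqr,imr,ioq,loq,lor,lqr,oqr
∂3: piv[afhi,afim,afiq,aghm,agir,ahil,ahiq,fglo,fhlr,fhmr,floq,flor,flqr,foqr,ghim,ghio,ghmq,ghoq,goqr,himr,hioq,hlqr] rk=22  ker:loqr
rk∂_3=22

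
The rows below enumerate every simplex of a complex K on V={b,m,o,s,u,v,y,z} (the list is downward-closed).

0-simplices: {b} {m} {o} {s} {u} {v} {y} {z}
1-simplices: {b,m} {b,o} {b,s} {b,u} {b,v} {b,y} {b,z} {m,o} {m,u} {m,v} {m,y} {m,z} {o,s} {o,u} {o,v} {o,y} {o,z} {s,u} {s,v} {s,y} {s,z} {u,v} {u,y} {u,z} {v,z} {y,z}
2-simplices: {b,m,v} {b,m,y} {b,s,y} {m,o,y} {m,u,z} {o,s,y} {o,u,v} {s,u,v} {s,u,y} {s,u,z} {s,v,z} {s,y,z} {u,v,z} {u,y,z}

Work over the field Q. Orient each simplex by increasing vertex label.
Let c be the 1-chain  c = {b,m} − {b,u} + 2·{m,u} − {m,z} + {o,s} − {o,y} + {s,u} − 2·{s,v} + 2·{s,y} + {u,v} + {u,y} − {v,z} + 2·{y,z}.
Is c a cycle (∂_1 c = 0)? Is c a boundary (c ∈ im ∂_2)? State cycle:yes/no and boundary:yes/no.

cycle:yes boundary:no

n_0=8 n_1=26 n_2=14  [Q]
∂1: piv[bm,bo,bs,bu,bv,by,bz] rk=7  ker:mo,mu,mv,my,mz,os,ou,ov,oy,oz,su,sv,sy,sz,uv,uy,uz,vz,yz
∂2: piv[bmv,bmy,bsy,moy,muz,osy,ouv,suv,suy,suz,svz,syz] rk=12  ker:uvz,uyz
∂1c = 0
c vs im∂2: residual ≠ 0 ⇒ not boundary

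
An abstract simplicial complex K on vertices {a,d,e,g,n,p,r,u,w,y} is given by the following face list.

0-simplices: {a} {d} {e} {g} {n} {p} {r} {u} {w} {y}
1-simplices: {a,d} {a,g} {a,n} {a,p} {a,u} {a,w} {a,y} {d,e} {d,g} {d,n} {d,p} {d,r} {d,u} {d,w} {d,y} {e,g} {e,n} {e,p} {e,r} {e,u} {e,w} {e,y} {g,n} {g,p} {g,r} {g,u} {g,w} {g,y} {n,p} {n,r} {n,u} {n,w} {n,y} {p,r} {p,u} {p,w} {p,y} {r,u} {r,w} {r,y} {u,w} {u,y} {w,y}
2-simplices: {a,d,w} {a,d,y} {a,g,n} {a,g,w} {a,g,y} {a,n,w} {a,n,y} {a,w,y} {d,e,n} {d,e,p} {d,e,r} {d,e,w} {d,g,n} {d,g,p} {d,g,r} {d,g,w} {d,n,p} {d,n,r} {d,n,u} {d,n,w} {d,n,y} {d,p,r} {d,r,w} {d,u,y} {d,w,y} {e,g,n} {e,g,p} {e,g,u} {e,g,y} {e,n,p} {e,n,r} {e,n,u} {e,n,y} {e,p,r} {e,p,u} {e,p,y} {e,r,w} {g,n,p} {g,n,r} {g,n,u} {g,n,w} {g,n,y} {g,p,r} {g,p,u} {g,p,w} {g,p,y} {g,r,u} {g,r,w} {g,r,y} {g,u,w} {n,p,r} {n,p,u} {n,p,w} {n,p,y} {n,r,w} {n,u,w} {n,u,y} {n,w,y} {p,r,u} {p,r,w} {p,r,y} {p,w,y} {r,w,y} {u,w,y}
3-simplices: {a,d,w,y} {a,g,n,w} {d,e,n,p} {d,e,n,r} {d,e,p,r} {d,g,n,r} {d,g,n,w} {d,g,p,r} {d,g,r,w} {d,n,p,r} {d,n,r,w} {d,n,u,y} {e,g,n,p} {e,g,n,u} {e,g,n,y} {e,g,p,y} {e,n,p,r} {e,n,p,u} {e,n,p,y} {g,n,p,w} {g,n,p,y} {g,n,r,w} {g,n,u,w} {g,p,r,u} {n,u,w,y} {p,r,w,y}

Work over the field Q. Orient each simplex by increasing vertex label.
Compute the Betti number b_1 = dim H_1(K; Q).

n_0=10 n_1=43 n_2=64 n_3=26  [Q]
∂1: piv[ad,ag,an,ap,au,aw,ay,de,dr] rk=9  ker:dg,dn,dp,du,dw,dy,eg,en,ep,er,eu,ew,ey,gn,gp,gr,gu,gw,gy,np,nr,nu,nw,ny,pr,pu,pw,py,ru,rw,ry,uw,uy,wy
∂2: piv[adw,ady,agn,agw,agy,anw,any,awy,den,dep,der,dew,dgn,dgp,dgr,dgw,dnp,dnr,dnu,dpr,drw,duy,egn,egu,egy,enu,epu,epy,gpw,gru,gry,guw] rk=32  ker:dnw,dny,dwy,egp,enp,enr,eny,epr,erw,gnp,gnr,gnu,gnw,gny,gpr,gpu,gpy,grw,npr,npu,npw,npy,nrw,nuw,nuy,nwy,pru,prw,pry,pwy,rwy,uwy
∂3: piv[adwy,agnw,denp,denr,depr,dgnr,dgnw,dgpr,dgrw,dnpr,dnrw,dnuy,egnp,egnu,egny,egpy,enpu,enpy,gnpw,gnuw,gpru,nuwy,prwy] rk=23  ker:enpr,gnpy,gnrw
b_1=(43−9)−32=2

b_1=2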